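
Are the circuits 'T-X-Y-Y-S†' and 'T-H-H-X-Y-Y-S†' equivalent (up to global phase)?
Yes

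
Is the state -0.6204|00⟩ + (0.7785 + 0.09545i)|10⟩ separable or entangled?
Separable

Writing the state as a|00⟩ + b|01⟩ + c|10⟩ + d|11⟩, it is a product state iff ad − bc = 0.
Here (a, b, c, d) = (-0.6204, 0, (0.7785 + 0.09545i), 0): ad − bc = (-0.6204)(0) − (0)(0.7785 + 0.09545i) = 0, so the state is separable.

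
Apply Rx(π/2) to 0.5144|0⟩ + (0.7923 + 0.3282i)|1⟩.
(0.5958 - 0.5602i)|0⟩ + (0.5602 - 0.1317i)|1⟩

Rx(π/2) = [[cos(θ/2), −i·sin(θ/2)], [−i·sin(θ/2), cos(θ/2)]]; θ = π/2, cos(θ/2) ≈ 0.707107, sin(θ/2) ≈ 0.707107.
With a = amp(|0⟩) = 0.5144 and b = amp(|1⟩) = (0.7923 + 0.3282i):
new amp(|0⟩) = (0.707107)·a + (-0.707107i)·b = (0.5958 - 0.5602i)
new amp(|1⟩) = (-0.707107i)·a + (0.707107)·b = (0.5602 - 0.1317i)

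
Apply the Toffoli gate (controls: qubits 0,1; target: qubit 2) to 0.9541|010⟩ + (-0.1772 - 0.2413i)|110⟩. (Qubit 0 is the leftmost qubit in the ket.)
0.9541|010⟩ + (-0.1772 - 0.2413i)|111⟩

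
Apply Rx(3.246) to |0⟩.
-0.05218|0⟩ - 0.9986i|1⟩

Rx(3.246) = [[cos(θ/2), −i·sin(θ/2)], [−i·sin(θ/2), cos(θ/2)]]; θ = 3.246, cos(θ/2) ≈ -0.05218, sin(θ/2) ≈ 0.998638.
With a = amp(|0⟩) = 1 and b = amp(|1⟩) = 0:
new amp(|0⟩) = (-0.05218)·a + (-0.998638i)·b = -0.05218
new amp(|1⟩) = (-0.998638i)·a + (-0.05218)·b = -0.9986i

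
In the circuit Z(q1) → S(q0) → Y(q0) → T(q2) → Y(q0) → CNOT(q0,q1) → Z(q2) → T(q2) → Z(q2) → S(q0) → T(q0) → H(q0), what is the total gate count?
12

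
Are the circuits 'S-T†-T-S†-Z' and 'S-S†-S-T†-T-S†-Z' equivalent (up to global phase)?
Yes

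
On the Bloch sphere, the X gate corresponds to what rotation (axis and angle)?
Rotation by π around the x-axis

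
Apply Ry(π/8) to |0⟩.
0.9808|0⟩ + 0.1951|1⟩

Ry(π/8) = [[cos(θ/2), −sin(θ/2)], [sin(θ/2), cos(θ/2)]]; θ = π/8, cos(θ/2) ≈ 0.980785, sin(θ/2) ≈ 0.19509.
With a = amp(|0⟩) = 1 and b = amp(|1⟩) = 0:
new amp(|0⟩) = (0.980785)·a + (-0.19509)·b = 0.9808
new amp(|1⟩) = (0.19509)·a + (0.980785)·b = 0.1951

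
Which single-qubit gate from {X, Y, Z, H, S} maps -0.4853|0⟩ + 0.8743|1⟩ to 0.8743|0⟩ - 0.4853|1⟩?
X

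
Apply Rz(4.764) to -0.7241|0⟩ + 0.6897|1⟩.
(0.5251 + 0.4986i)|0⟩ + (-0.5001 + 0.4749i)|1⟩

Rz(4.764) = [[e^(−iθ/2), 0], [0, e^(iθ/2)]] with e^(±iθ/2) = cos(θ/2) ± i·sin(θ/2); θ = 4.764, cos(θ/2) ≈ -0.725117, sin(θ/2) ≈ 0.688626.
With a = amp(|0⟩) = -0.7241 and b = amp(|1⟩) = 0.6897:
new amp(|0⟩) = (-0.725117 - 0.688626i)·a = (0.5251 + 0.4986i)
new amp(|1⟩) = (-0.725117 + 0.688626i)·b = (-0.5001 + 0.4749i)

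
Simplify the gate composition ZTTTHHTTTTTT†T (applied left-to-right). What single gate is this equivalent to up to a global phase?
Z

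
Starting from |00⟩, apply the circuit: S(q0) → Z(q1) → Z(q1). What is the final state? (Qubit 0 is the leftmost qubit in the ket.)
|00⟩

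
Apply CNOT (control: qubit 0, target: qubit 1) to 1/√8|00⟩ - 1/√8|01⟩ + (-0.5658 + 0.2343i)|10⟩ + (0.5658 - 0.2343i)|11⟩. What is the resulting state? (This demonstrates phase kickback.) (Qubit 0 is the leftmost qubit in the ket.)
1/√8|00⟩ - 1/√8|01⟩ + (0.5658 - 0.2343i)|10⟩ + (-0.5658 + 0.2343i)|11⟩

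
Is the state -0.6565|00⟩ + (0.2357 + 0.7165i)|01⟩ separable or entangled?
Separable

Writing the state as a|00⟩ + b|01⟩ + c|10⟩ + d|11⟩, it is a product state iff ad − bc = 0.
Here (a, b, c, d) = (-0.6565, (0.2357 + 0.7165i), 0, 0): ad − bc = (-0.6565)(0) − (0.2357 + 0.7165i)(0) = 0, so the state is separable.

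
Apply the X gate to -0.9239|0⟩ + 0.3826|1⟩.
0.3826|0⟩ - 0.9239|1⟩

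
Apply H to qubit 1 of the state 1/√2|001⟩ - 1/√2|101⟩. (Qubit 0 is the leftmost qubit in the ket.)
1/2|001⟩ + 1/2|011⟩ - 1/2|101⟩ - 1/2|111⟩

H on qubit 1 mixes each pair of kets that differ only in qubit 1: amplitudes (a, b) of (|…0…⟩, |…1…⟩) become ((a + b)/√2, (a − b)/√2). Kets absent from the input have amplitude 0.
(|001⟩, |011⟩): (a, b) = (1/√2, 0) → (1/2, 1/2)
(|101⟩, |111⟩): (a, b) = (-1/√2, 0) → (-1/2, -1/2)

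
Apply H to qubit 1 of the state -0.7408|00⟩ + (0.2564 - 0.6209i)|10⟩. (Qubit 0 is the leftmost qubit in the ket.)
-0.5238|00⟩ - 0.5238|01⟩ + (0.1813 - 0.439i)|10⟩ + (0.1813 - 0.439i)|11⟩

H on qubit 1 mixes each pair of kets that differ only in qubit 1: amplitudes (a, b) of (|…0…⟩, |…1…⟩) become ((a + b)/√2, (a − b)/√2). Kets absent from the input have amplitude 0.
(|00⟩, |01⟩): (a, b) = (-0.7408, 0) → (-0.5238, -0.5238)
(|10⟩, |11⟩): (a, b) = ((0.2564 - 0.6209i), 0) → ((0.1813 - 0.439i), (0.1813 - 0.439i))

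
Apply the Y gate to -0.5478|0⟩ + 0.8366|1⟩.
-0.8366i|0⟩ - 0.5478i|1⟩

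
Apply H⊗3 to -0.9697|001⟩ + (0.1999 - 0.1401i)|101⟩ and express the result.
(-0.2722 - 0.04953i)|000⟩ + (0.2722 + 0.04953i)|001⟩ + (-0.2722 - 0.04953i)|010⟩ + (0.2722 + 0.04953i)|011⟩ + (-0.4135 + 0.04953i)|100⟩ + (0.4135 - 0.04953i)|101⟩ + (-0.4135 + 0.04953i)|110⟩ + (0.4135 - 0.04953i)|111⟩

H⊗3 gives amp(|y⟩) = (1/2√2) Σ_x (−1)^(x·y) amp(|x⟩), where x·y is the number of positions in which both x and y have a 1.
|000⟩: (-0.9697 + (0.1999 - 0.1401i))/(2√2) = (-0.2722 - 0.04953i)
|001⟩: (0.9697 - (0.1999 - 0.1401i))/(2√2) = (0.2722 + 0.04953i)
|010⟩: (-0.9697 + (0.1999 - 0.1401i))/(2√2) = (-0.2722 - 0.04953i)
|011⟩: (0.9697 - (0.1999 - 0.1401i))/(2√2) = (0.2722 + 0.04953i)
|100⟩: (-0.9697 - (0.1999 - 0.1401i))/(2√2) = (-0.4135 + 0.04953i)
|101⟩: (0.9697 + (0.1999 - 0.1401i))/(2√2) = (0.4135 - 0.04953i)
|110⟩: (-0.9697 - (0.1999 - 0.1401i))/(2√2) = (-0.4135 + 0.04953i)
|111⟩: (0.9697 + (0.1999 - 0.1401i))/(2√2) = (0.4135 - 0.04953i)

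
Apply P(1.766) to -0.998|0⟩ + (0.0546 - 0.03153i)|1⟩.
-0.998|0⟩ + (0.02034 + 0.05968i)|1⟩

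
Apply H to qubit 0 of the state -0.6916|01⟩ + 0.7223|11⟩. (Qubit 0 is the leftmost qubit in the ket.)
0.02171|01⟩ - 0.9998|11⟩

H on qubit 0 mixes each pair of kets that differ only in qubit 0: amplitudes (a, b) of (|…0…⟩, |…1…⟩) become ((a + b)/√2, (a − b)/√2). Kets absent from the input have amplitude 0.
(|01⟩, |11⟩): (a, b) = (-0.6916, 0.7223) → (0.02171, -0.9998)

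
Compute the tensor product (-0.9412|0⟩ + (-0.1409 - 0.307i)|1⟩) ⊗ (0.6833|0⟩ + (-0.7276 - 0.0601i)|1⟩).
-0.6431|00⟩ + (0.6848 + 0.05657i)|01⟩ + (-0.09628 - 0.2098i)|10⟩ + (0.08407 + 0.2318i)|11⟩

amp(|b₁b₂…⟩) = product of the factor amplitudes for bits b₁, b₂, …; only kets whose every factor amplitude is nonzero survive.
|00⟩: (-0.9412)(0.6833) = -0.6431
|01⟩: (-0.9412)(-0.7276 - 0.0601i) = (0.6848 + 0.05657i)
|10⟩: (-0.1409 - 0.307i)(0.6833) = (-0.09628 - 0.2098i)
|11⟩: (-0.1409 - 0.307i)(-0.7276 - 0.0601i) = (0.08407 + 0.2318i)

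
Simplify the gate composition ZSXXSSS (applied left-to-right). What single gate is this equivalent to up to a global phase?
Z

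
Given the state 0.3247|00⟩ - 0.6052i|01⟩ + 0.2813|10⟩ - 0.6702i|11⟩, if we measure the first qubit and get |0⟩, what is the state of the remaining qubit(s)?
0.4728|0⟩ - 0.8812i|1⟩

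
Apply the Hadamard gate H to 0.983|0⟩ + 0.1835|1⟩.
0.8248|0⟩ + 0.5653|1⟩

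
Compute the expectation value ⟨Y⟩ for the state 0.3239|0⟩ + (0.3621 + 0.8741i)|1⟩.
0.5662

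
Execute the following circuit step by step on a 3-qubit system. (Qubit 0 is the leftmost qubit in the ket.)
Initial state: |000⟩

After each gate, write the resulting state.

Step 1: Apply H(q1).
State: 1/√2|000⟩ + 1/√2|010⟩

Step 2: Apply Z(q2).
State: 1/√2|000⟩ + 1/√2|010⟩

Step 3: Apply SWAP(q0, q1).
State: 1/√2|000⟩ + 1/√2|100⟩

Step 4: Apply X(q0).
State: 1/√2|000⟩ + 1/√2|100⟩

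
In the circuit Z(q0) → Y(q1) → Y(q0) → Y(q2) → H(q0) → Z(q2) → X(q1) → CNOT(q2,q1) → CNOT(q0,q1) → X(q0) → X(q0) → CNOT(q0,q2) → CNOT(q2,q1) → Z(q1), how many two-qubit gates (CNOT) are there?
4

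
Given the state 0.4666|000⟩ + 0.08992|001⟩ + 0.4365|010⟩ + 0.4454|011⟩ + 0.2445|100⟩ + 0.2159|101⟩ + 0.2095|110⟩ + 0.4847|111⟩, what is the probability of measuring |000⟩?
0.2177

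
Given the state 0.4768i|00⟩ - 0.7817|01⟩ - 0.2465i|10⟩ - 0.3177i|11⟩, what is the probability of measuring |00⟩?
0.2273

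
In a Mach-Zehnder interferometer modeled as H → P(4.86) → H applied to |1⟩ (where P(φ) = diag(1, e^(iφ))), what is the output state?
(0.4265 + 0.4946i)|0⟩ + (0.5735 - 0.4946i)|1⟩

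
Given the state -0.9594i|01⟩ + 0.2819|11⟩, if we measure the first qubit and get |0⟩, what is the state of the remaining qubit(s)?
-i|1⟩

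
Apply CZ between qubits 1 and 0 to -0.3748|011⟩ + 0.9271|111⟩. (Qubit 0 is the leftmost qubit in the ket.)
-0.3748|011⟩ - 0.9271|111⟩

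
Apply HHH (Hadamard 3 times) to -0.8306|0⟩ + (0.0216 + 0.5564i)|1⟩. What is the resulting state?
(-0.572 + 0.3934i)|0⟩ + (-0.6026 - 0.3934i)|1⟩

H² = I, so H^3 = H: a single Hadamard. With (a, b) = (-0.8306, (0.0216 + 0.5564i)), H gives ((a + b)/√2, (a − b)/√2) = ((-0.572 + 0.3934i), (-0.6026 - 0.3934i)).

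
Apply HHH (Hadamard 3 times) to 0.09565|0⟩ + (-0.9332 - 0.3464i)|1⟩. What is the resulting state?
(-0.5922 - 0.2449i)|0⟩ + (0.7275 + 0.2449i)|1⟩

H² = I, so H^3 = H: a single Hadamard. With (a, b) = (0.09565, (-0.9332 - 0.3464i)), H gives ((a + b)/√2, (a − b)/√2) = ((-0.5922 - 0.2449i), (0.7275 + 0.2449i)).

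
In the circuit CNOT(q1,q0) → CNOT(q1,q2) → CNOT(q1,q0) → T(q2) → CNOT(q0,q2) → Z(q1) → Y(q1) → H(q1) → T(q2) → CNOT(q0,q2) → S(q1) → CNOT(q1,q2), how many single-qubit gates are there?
6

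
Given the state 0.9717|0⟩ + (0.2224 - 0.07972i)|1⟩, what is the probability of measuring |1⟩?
0.05582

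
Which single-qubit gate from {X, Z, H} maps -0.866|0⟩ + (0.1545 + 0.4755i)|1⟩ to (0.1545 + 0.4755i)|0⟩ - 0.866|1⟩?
X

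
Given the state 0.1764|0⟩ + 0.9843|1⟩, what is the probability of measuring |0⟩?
0.03112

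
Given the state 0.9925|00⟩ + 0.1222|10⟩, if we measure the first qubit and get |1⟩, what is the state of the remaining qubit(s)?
|0⟩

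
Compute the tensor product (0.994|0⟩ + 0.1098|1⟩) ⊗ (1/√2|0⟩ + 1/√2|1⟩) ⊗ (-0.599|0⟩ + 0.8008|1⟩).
-0.421|000⟩ + 0.5629|001⟩ - 0.421|010⟩ + 0.5629|011⟩ - 0.04651|100⟩ + 0.06217|101⟩ - 0.04651|110⟩ + 0.06217|111⟩

amp(|b₁b₂…⟩) = product of the factor amplitudes for bits b₁, b₂, …; only kets whose every factor amplitude is nonzero survive.
|000⟩: (0.994)(1/√2)(-0.599) = -0.421
|001⟩: (0.994)(1/√2)(0.8008) = 0.5629
|010⟩: (0.994)(1/√2)(-0.599) = -0.421
|011⟩: (0.994)(1/√2)(0.8008) = 0.5629
|100⟩: (0.1098)(1/√2)(-0.599) = -0.04651
|101⟩: (0.1098)(1/√2)(0.8008) = 0.06217
|110⟩: (0.1098)(1/√2)(-0.599) = -0.04651
|111⟩: (0.1098)(1/√2)(0.8008) = 0.06217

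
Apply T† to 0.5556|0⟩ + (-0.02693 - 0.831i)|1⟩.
0.5556|0⟩ + (-0.6066 - 0.5686i)|1⟩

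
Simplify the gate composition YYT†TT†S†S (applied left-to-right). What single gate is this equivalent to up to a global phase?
T†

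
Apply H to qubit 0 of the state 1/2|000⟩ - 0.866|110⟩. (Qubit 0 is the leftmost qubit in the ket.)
1/√8|000⟩ - 0.6124|010⟩ + 1/√8|100⟩ + 0.6124|110⟩

H on qubit 0 mixes each pair of kets that differ only in qubit 0: amplitudes (a, b) of (|…0…⟩, |…1…⟩) become ((a + b)/√2, (a − b)/√2). Kets absent from the input have amplitude 0.
(|000⟩, |100⟩): (a, b) = (1/2, 0) → (1/√8, 1/√8)
(|010⟩, |110⟩): (a, b) = (0, -0.866) → (-0.6124, 0.6124)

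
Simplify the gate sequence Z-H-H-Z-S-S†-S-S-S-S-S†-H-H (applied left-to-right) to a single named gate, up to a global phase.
S†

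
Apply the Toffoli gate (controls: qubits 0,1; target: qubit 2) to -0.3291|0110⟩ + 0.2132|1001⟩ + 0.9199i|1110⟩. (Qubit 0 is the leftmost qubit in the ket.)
-0.3291|0110⟩ + 0.2132|1001⟩ + 0.9199i|1100⟩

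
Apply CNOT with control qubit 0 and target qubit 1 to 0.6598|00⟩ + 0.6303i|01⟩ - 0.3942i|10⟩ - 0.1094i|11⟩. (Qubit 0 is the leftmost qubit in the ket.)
0.6598|00⟩ + 0.6303i|01⟩ - 0.1094i|10⟩ - 0.3942i|11⟩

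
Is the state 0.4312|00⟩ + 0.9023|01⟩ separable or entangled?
Separable

Writing the state as a|00⟩ + b|01⟩ + c|10⟩ + d|11⟩, it is a product state iff ad − bc = 0.
Here (a, b, c, d) = (0.4312, 0.9023, 0, 0): ad − bc = (0.4312)(0) − (0.9023)(0) = 0, so the state is separable.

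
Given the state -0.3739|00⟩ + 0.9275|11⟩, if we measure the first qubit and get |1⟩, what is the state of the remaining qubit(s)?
|1⟩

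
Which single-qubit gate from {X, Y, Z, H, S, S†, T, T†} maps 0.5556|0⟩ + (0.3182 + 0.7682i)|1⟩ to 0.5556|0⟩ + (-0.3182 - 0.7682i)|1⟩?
Z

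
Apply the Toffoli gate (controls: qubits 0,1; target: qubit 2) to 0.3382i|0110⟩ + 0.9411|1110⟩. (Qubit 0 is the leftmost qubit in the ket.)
0.3382i|0110⟩ + 0.9411|1100⟩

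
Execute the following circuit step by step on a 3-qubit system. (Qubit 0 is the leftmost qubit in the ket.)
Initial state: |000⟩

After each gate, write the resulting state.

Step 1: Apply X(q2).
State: |001⟩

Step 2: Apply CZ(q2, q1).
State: |001⟩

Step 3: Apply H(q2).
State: 1/√2|000⟩ - 1/√2|001⟩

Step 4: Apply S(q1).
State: 1/√2|000⟩ - 1/√2|001⟩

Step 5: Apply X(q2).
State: -1/√2|000⟩ + 1/√2|001⟩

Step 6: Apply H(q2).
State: -|001⟩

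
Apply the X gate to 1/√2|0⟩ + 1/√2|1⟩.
1/√2|0⟩ + 1/√2|1⟩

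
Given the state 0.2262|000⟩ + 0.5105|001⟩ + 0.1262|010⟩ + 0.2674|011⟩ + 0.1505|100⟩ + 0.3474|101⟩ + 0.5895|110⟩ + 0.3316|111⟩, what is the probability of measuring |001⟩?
0.2606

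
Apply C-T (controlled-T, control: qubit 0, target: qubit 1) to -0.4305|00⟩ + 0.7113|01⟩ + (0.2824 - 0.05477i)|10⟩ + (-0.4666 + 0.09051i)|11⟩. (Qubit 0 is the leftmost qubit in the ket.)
-0.4305|00⟩ + 0.7113|01⟩ + (0.2824 - 0.05477i)|10⟩ + (-0.3939 - 0.2659i)|11⟩

C-T leaves the control-|0⟩ kets |00⟩, |01⟩ unchanged and applies T to qubit 1 on the control-|1⟩ pair (|10⟩, |11⟩).
T = [[1, 0], [0, (1/√2 + (1/√2)i)]].
With a = amp(|10⟩) = (0.2824 - 0.05477i) and b = amp(|11⟩) = (-0.4666 + 0.09051i):
new amp(|10⟩) = (1)·a = (0.2824 - 0.05477i)
new amp(|11⟩) = (1/√2 + (1/√2)i)·b = (-0.3939 - 0.2659i)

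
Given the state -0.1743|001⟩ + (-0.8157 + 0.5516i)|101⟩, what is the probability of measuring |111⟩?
0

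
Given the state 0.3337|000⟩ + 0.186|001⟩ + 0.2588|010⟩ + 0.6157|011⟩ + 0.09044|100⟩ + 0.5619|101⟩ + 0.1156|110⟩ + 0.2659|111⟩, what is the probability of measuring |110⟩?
0.01336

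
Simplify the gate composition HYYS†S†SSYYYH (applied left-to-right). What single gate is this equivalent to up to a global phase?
Y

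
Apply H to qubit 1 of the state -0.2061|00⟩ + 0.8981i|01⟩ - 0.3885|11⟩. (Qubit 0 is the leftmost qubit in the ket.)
(-0.1457 + 0.6351i)|00⟩ + (-0.1457 - 0.6351i)|01⟩ - 0.2747|10⟩ + 0.2747|11⟩

H on qubit 1 mixes each pair of kets that differ only in qubit 1: amplitudes (a, b) of (|…0…⟩, |…1…⟩) become ((a + b)/√2, (a − b)/√2). Kets absent from the input have amplitude 0.
(|00⟩, |01⟩): (a, b) = (-0.2061, 0.8981i) → ((-0.1457 + 0.6351i), (-0.1457 - 0.6351i))
(|10⟩, |11⟩): (a, b) = (0, -0.3885) → (-0.2747, 0.2747)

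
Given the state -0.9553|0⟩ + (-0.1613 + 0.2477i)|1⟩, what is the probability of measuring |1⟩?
0.08737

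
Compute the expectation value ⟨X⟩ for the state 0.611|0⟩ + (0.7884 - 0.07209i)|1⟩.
0.9634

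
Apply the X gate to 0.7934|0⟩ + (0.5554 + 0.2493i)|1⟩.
(0.5554 + 0.2493i)|0⟩ + 0.7934|1⟩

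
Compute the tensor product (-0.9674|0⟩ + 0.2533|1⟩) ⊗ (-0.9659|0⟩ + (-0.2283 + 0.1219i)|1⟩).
0.9344|00⟩ + (0.2209 - 0.1179i)|01⟩ - 0.2447|10⟩ + (-0.05783 + 0.03088i)|11⟩

amp(|b₁b₂…⟩) = product of the factor amplitudes for bits b₁, b₂, …; only kets whose every factor amplitude is nonzero survive.
|00⟩: (-0.9674)(-0.9659) = 0.9344
|01⟩: (-0.9674)(-0.2283 + 0.1219i) = (0.2209 - 0.1179i)
|10⟩: (0.2533)(-0.9659) = -0.2447
|11⟩: (0.2533)(-0.2283 + 0.1219i) = (-0.05783 + 0.03088i)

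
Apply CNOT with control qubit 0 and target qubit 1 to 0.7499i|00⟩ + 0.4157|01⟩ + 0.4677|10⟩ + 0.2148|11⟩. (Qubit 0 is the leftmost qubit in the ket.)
0.7499i|00⟩ + 0.4157|01⟩ + 0.2148|10⟩ + 0.4677|11⟩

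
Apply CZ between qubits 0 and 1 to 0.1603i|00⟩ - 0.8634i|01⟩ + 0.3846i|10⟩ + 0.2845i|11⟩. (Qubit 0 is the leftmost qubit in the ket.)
0.1603i|00⟩ - 0.8634i|01⟩ + 0.3846i|10⟩ - 0.2845i|11⟩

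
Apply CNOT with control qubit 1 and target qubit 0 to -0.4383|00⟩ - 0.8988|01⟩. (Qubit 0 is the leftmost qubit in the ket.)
-0.4383|00⟩ - 0.8988|11⟩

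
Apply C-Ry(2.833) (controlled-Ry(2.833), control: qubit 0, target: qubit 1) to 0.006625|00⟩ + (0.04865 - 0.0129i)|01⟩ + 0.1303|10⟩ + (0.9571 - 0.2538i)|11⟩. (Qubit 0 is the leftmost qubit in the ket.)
0.006625|00⟩ + (0.04865 - 0.0129i)|01⟩ + (-0.9257 + 0.2508i)|10⟩ + (0.2758 - 0.03901i)|11⟩

C-Ry(2.833) leaves the control-|0⟩ kets |00⟩, |01⟩ unchanged and applies Ry(2.833) to qubit 1 on the control-|1⟩ pair (|10⟩, |11⟩).
Ry(2.833) = [[cos(θ/2), −sin(θ/2)], [sin(θ/2), cos(θ/2)]]; θ = 2.833, cos(θ/2) ≈ 0.153685, sin(θ/2) ≈ 0.98812.
With a = amp(|10⟩) = 0.1303 and b = amp(|11⟩) = (0.9571 - 0.2538i):
new amp(|10⟩) = (0.153685)·a + (-0.98812)·b = (-0.9257 + 0.2508i)
new amp(|11⟩) = (0.98812)·a + (0.153685)·b = (0.2758 - 0.03901i)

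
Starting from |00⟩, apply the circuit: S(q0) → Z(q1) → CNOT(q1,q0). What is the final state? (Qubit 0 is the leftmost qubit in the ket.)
|00⟩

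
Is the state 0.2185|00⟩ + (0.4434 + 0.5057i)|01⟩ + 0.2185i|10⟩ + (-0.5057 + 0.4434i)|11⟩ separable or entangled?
Separable

Writing the state as a|00⟩ + b|01⟩ + c|10⟩ + d|11⟩, it is a product state iff ad − bc = 0.
Here (a, b, c, d) = (0.2185, (0.4434 + 0.5057i), 0.2185i, (-0.5057 + 0.4434i)): ad − bc = (0.2185)(-0.5057 + 0.4434i) − (0.4434 + 0.5057i)(0.2185i) = 0, so the state is separable.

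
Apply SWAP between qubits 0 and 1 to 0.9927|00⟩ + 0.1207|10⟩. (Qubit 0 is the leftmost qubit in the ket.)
0.9927|00⟩ + 0.1207|01⟩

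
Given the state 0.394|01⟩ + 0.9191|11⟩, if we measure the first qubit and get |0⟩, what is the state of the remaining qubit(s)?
|1⟩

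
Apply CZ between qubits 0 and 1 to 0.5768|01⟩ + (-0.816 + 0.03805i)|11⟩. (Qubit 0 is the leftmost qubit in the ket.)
0.5768|01⟩ + (0.816 - 0.03805i)|11⟩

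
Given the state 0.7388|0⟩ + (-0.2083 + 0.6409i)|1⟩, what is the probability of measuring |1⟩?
0.4541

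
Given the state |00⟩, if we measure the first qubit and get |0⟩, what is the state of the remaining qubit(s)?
|0⟩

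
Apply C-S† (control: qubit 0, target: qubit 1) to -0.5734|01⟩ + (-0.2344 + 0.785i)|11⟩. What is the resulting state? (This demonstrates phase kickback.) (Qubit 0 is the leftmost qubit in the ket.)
-0.5734|01⟩ + (0.785 + 0.2344i)|11⟩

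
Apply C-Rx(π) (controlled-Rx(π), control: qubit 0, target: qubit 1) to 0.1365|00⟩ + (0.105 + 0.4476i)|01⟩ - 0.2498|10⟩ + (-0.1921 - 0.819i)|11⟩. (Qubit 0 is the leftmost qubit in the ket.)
0.1365|00⟩ + (0.105 + 0.4476i)|01⟩ + (-0.819 + 0.1921i)|10⟩ + 0.2498i|11⟩

C-Rx(π) leaves the control-|0⟩ kets |00⟩, |01⟩ unchanged and applies Rx(π) to qubit 1 on the control-|1⟩ pair (|10⟩, |11⟩).
Rx(π) = [[cos(θ/2), −i·sin(θ/2)], [−i·sin(θ/2), cos(θ/2)]]; θ = π, cos(θ/2) ≈ 0, sin(θ/2) ≈ 1.
With a = amp(|10⟩) = -0.2498 and b = amp(|11⟩) = (-0.1921 - 0.819i):
new amp(|10⟩) = (-i)·b = (-0.819 + 0.1921i)
new amp(|11⟩) = (-i)·a = 0.2498i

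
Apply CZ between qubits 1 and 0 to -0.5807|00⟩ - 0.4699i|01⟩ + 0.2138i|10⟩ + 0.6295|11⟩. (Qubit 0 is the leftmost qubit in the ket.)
-0.5807|00⟩ - 0.4699i|01⟩ + 0.2138i|10⟩ - 0.6295|11⟩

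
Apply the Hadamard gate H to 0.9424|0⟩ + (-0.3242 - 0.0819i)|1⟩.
(0.4371 - 0.05791i)|0⟩ + (0.8956 + 0.05791i)|1⟩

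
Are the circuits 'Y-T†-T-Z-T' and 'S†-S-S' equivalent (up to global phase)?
No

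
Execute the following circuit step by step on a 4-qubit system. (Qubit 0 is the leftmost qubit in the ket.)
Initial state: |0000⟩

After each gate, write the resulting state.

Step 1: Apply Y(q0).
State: i|1000⟩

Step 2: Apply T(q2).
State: i|1000⟩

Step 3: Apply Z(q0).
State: -i|1000⟩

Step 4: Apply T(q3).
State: -i|1000⟩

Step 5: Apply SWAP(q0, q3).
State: -i|0001⟩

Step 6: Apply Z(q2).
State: -i|0001⟩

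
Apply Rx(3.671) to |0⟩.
-0.2616|0⟩ - 0.9652i|1⟩

Rx(3.671) = [[cos(θ/2), −i·sin(θ/2)], [−i·sin(θ/2), cos(θ/2)]]; θ = 3.671, cos(θ/2) ≈ -0.261623, sin(θ/2) ≈ 0.96517.
With a = amp(|0⟩) = 1 and b = amp(|1⟩) = 0:
new amp(|0⟩) = (-0.261623)·a + (-0.96517i)·b = -0.2616
new amp(|1⟩) = (-0.96517i)·a + (-0.261623)·b = -0.9652i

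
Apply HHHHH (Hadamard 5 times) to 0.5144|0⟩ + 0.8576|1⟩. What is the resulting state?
0.9702|0⟩ - 0.2427|1⟩

H² = I, so H^5 = H: a single Hadamard. With (a, b) = (0.5144, 0.8576), H gives ((a + b)/√2, (a − b)/√2) = (0.9702, -0.2427).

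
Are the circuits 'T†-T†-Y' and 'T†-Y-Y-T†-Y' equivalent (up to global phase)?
Yes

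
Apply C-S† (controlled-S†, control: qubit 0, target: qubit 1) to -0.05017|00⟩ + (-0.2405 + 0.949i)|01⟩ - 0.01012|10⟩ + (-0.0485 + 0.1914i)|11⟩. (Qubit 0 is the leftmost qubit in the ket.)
-0.05017|00⟩ + (-0.2405 + 0.949i)|01⟩ - 0.01012|10⟩ + (0.1914 + 0.0485i)|11⟩

C-S† leaves the control-|0⟩ kets |00⟩, |01⟩ unchanged and applies S† to qubit 1 on the control-|1⟩ pair (|10⟩, |11⟩).
S† = [[1, 0], [0, -i]].
With a = amp(|10⟩) = -0.01012 and b = amp(|11⟩) = (-0.0485 + 0.1914i):
new amp(|10⟩) = (1)·a = -0.01012
new amp(|11⟩) = (-i)·b = (0.1914 + 0.0485i)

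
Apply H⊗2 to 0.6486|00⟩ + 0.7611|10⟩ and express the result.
0.7049|00⟩ + 0.7049|01⟩ - 0.05625|10⟩ - 0.05625|11⟩

H⊗2 gives amp(|y⟩) = (1/2) Σ_x (−1)^(x·y) amp(|x⟩), where x·y is the number of positions in which both x and y have a 1.
|00⟩: (0.6486 + 0.7611)/2 = 0.7049
|01⟩: (0.6486 + 0.7611)/2 = 0.7049
|10⟩: (0.6486 - 0.7611)/2 = -0.05625
|11⟩: (0.6486 - 0.7611)/2 = -0.05625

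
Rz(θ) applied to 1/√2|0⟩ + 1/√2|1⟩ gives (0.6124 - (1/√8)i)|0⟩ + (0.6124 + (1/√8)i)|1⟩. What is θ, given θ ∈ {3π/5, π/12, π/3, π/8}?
π/3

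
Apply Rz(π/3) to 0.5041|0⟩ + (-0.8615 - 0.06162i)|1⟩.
(0.4366 - 0.2521i)|0⟩ + (-0.7153 - 0.4841i)|1⟩

Rz(π/3) = [[e^(−iθ/2), 0], [0, e^(iθ/2)]] with e^(±iθ/2) = cos(θ/2) ± i·sin(θ/2); θ = π/3, cos(θ/2) ≈ 0.866025, sin(θ/2) ≈ 0.5.
With a = amp(|0⟩) = 0.5041 and b = amp(|1⟩) = (-0.8615 - 0.06162i):
new amp(|0⟩) = (0.866025 - 0.5i)·a = (0.4366 - 0.2521i)
new amp(|1⟩) = (0.866025 + 0.5i)·b = (-0.7153 - 0.4841i)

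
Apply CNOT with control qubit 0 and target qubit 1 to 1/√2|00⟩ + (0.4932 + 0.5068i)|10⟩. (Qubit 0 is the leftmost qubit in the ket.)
1/√2|00⟩ + (0.4932 + 0.5068i)|11⟩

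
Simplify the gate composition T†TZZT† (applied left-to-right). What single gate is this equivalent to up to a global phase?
T†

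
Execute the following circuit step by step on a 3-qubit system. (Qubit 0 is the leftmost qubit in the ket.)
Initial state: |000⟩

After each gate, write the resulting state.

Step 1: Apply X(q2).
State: |001⟩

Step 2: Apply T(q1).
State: |001⟩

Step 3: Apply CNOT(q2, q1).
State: |011⟩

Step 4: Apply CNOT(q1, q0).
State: |111⟩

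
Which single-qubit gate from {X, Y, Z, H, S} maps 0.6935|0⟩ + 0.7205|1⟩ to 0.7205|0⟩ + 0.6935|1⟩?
X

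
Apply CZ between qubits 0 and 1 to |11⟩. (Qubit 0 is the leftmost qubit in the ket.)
-|11⟩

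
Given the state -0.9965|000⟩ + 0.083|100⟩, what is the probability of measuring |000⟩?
0.993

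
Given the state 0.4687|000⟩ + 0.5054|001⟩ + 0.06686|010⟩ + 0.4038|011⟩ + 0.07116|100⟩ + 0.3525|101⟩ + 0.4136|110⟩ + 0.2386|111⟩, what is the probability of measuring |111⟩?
0.05693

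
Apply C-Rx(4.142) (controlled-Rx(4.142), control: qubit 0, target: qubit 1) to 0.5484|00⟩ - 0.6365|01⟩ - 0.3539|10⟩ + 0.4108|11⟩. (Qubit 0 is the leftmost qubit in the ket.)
0.5484|00⟩ - 0.6365|01⟩ + (0.1697 - 0.3605i)|10⟩ + (-0.197 + 0.3105i)|11⟩

C-Rx(4.142) leaves the control-|0⟩ kets |00⟩, |01⟩ unchanged and applies Rx(4.142) to qubit 1 on the control-|1⟩ pair (|10⟩, |11⟩).
Rx(4.142) = [[cos(θ/2), −i·sin(θ/2)], [−i·sin(θ/2), cos(θ/2)]]; θ = 4.142, cos(θ/2) ≈ -0.479604, sin(θ/2) ≈ 0.877485.
With a = amp(|10⟩) = -0.3539 and b = amp(|11⟩) = 0.4108:
new amp(|10⟩) = (-0.479604)·a + (-0.877485i)·b = (0.1697 - 0.3605i)
new amp(|11⟩) = (-0.877485i)·a + (-0.479604)·b = (-0.197 + 0.3105i)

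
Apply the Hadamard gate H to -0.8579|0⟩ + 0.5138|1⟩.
-0.2433|0⟩ - 0.9699|1⟩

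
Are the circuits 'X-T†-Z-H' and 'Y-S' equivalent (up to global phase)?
No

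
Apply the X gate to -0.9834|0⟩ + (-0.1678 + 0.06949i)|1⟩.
(-0.1678 + 0.06949i)|0⟩ - 0.9834|1⟩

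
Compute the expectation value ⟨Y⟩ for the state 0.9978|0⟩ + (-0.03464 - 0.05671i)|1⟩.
-0.1132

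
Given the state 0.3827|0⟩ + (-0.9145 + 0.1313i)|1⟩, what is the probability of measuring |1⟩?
0.8535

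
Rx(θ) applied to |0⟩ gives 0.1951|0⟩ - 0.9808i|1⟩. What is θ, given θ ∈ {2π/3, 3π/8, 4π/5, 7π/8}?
7π/8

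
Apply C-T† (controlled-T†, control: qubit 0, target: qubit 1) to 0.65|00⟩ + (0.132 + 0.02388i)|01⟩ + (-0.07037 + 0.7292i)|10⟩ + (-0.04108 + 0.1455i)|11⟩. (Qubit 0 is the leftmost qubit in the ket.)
0.65|00⟩ + (0.132 + 0.02388i)|01⟩ + (-0.07037 + 0.7292i)|10⟩ + (0.07384 + 0.1319i)|11⟩

C-T† leaves the control-|0⟩ kets |00⟩, |01⟩ unchanged and applies T† to qubit 1 on the control-|1⟩ pair (|10⟩, |11⟩).
T† = [[1, 0], [0, (1/√2 - (1/√2)i)]].
With a = amp(|10⟩) = (-0.07037 + 0.7292i) and b = amp(|11⟩) = (-0.04108 + 0.1455i):
new amp(|10⟩) = (1)·a = (-0.07037 + 0.7292i)
new amp(|11⟩) = (1/√2 - (1/√2)i)·b = (0.07384 + 0.1319i)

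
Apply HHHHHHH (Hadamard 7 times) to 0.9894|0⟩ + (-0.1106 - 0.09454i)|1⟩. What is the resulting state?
(0.6214 - 0.06685i)|0⟩ + (0.7778 + 0.06685i)|1⟩

H² = I, so H^7 = H: a single Hadamard. With (a, b) = (0.9894, (-0.1106 - 0.09454i)), H gives ((a + b)/√2, (a − b)/√2) = ((0.6214 - 0.06685i), (0.7778 + 0.06685i)).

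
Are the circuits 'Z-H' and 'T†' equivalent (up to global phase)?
No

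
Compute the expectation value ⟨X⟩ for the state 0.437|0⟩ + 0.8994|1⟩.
0.7861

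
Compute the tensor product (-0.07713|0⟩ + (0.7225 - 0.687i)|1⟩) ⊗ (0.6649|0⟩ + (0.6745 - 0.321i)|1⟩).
-0.05128|00⟩ + (-0.05202 + 0.02476i)|01⟩ + (0.4804 - 0.4568i)|10⟩ + (0.2668 - 0.6953i)|11⟩

amp(|b₁b₂…⟩) = product of the factor amplitudes for bits b₁, b₂, …; only kets whose every factor amplitude is nonzero survive.
|00⟩: (-0.07713)(0.6649) = -0.05128
|01⟩: (-0.07713)(0.6745 - 0.321i) = (-0.05202 + 0.02476i)
|10⟩: (0.7225 - 0.687i)(0.6649) = (0.4804 - 0.4568i)
|11⟩: (0.7225 - 0.687i)(0.6745 - 0.321i) = (0.2668 - 0.6953i)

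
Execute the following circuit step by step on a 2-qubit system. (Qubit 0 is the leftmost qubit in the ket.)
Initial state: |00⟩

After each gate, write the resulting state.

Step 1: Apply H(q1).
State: 1/√2|00⟩ + 1/√2|01⟩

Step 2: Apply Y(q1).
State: -(1/√2)i|00⟩ + (1/√2)i|01⟩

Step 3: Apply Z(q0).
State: -(1/√2)i|00⟩ + (1/√2)i|01⟩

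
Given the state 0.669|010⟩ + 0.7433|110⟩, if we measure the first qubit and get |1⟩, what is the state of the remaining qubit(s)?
|10⟩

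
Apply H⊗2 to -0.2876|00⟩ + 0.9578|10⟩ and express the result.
0.3351|00⟩ + 0.3351|01⟩ - 0.6227|10⟩ - 0.6227|11⟩

H⊗2 gives amp(|y⟩) = (1/2) Σ_x (−1)^(x·y) amp(|x⟩), where x·y is the number of positions in which both x and y have a 1.
|00⟩: (-0.2876 + 0.9578)/2 = 0.3351
|01⟩: (-0.2876 + 0.9578)/2 = 0.3351
|10⟩: (-0.2876 - 0.9578)/2 = -0.6227
|11⟩: (-0.2876 - 0.9578)/2 = -0.6227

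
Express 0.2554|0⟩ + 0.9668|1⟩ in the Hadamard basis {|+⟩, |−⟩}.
0.8642|+⟩ - 0.503|−⟩

With |ψ⟩ = α|0⟩ + β|1⟩, the Hadamard-basis coefficients are ⟨+|ψ⟩ = (α + β)/√2 and ⟨−|ψ⟩ = (α − β)/√2.
Here α = 0.2554, β = 0.9668: (α + β)/√2 = 0.8642, (α − β)/√2 = -0.503.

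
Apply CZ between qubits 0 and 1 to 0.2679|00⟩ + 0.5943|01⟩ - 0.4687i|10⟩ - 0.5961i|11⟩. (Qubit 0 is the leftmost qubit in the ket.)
0.2679|00⟩ + 0.5943|01⟩ - 0.4687i|10⟩ + 0.5961i|11⟩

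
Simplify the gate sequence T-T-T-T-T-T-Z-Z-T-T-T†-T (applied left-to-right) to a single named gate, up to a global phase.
I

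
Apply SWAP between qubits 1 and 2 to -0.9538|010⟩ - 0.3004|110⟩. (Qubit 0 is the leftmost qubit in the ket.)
-0.9538|001⟩ - 0.3004|101⟩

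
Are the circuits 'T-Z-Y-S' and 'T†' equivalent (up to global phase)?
No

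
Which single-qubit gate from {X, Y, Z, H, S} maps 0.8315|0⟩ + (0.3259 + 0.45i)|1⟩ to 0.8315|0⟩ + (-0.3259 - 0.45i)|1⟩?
Z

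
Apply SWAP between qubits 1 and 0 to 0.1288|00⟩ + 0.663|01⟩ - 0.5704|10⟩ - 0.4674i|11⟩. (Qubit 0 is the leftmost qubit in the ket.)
0.1288|00⟩ - 0.5704|01⟩ + 0.663|10⟩ - 0.4674i|11⟩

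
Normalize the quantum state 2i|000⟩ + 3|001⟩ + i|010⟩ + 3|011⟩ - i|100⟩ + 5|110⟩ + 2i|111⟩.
0.2747i|000⟩ + 0.4121|001⟩ + 0.1374i|010⟩ + 0.4121|011⟩ - 0.1374i|100⟩ + 0.6868|110⟩ + 0.2747i|111⟩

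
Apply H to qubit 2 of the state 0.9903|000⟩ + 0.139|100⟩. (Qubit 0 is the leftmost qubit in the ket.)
0.7002|000⟩ + 0.7002|001⟩ + 0.09829|100⟩ + 0.09829|101⟩

H on qubit 2 mixes each pair of kets that differ only in qubit 2: amplitudes (a, b) of (|…0…⟩, |…1…⟩) become ((a + b)/√2, (a − b)/√2). Kets absent from the input have amplitude 0.
(|000⟩, |001⟩): (a, b) = (0.9903, 0) → (0.7002, 0.7002)
(|100⟩, |101⟩): (a, b) = (0.139, 0) → (0.09829, 0.09829)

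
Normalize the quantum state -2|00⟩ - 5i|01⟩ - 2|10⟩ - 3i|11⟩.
-0.3086|00⟩ - 0.7715i|01⟩ - 0.3086|10⟩ - 0.4629i|11⟩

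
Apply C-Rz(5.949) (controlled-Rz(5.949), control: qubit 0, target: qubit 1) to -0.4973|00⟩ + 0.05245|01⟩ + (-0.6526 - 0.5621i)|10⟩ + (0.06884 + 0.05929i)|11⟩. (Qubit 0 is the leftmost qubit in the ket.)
-0.4973|00⟩ + 0.05245|01⟩ + (0.55 + 0.6628i)|10⟩ + (-0.07774 - 0.04702i)|11⟩

C-Rz(5.949) leaves the control-|0⟩ kets |00⟩, |01⟩ unchanged and applies Rz(5.949) to qubit 1 on the control-|1⟩ pair (|10⟩, |11⟩).
Rz(5.949) = [[e^(−iθ/2), 0], [0, e^(iθ/2)]] with e^(±iθ/2) = cos(θ/2) ± i·sin(θ/2); θ = 5.949, cos(θ/2) ≈ -0.986072, sin(θ/2) ≈ 0.166316.
With a = amp(|10⟩) = (-0.6526 - 0.5621i) and b = amp(|11⟩) = (0.06884 + 0.05929i):
new amp(|10⟩) = (-0.986072 - 0.166316i)·a = (0.55 + 0.6628i)
new amp(|11⟩) = (-0.986072 + 0.166316i)·b = (-0.07774 - 0.04702i)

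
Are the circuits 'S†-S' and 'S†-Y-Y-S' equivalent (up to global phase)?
Yes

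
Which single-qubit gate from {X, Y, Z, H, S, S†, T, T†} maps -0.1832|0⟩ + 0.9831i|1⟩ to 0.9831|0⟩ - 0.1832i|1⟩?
Y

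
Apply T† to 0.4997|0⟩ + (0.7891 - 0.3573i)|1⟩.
0.4997|0⟩ + (0.3053 - 0.8106i)|1⟩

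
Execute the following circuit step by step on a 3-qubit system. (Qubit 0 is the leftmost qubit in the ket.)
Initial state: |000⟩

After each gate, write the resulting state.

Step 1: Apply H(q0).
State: 1/√2|000⟩ + 1/√2|100⟩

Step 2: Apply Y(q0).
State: -(1/√2)i|000⟩ + (1/√2)i|100⟩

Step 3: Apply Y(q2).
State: 1/√2|001⟩ - 1/√2|101⟩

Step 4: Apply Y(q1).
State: (1/√2)i|011⟩ - (1/√2)i|111⟩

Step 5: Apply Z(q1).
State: -(1/√2)i|011⟩ + (1/√2)i|111⟩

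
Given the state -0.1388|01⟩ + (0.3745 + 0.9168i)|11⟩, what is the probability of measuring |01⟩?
0.01927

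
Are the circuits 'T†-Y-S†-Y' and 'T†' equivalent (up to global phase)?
No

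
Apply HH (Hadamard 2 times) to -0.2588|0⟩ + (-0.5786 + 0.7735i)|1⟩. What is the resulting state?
-0.2588|0⟩ + (-0.5786 + 0.7735i)|1⟩

H² = I, so an even number of Hadamards cancels: H^2 = I and the state is unchanged.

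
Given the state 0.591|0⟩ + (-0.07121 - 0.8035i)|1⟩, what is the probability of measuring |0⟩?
0.3493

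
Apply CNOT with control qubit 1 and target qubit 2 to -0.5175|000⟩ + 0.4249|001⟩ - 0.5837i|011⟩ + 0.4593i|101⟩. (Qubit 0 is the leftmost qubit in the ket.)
-0.5175|000⟩ + 0.4249|001⟩ - 0.5837i|010⟩ + 0.4593i|101⟩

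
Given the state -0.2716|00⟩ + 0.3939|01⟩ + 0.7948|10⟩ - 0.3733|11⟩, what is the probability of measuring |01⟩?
0.1552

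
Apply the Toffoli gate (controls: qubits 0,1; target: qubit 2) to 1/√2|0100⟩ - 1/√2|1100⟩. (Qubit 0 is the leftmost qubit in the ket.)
1/√2|0100⟩ - 1/√2|1110⟩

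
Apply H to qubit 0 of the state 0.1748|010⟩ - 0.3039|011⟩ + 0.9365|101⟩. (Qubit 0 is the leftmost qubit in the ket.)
0.6622|001⟩ + 0.1236|010⟩ - 0.2149|011⟩ - 0.6622|101⟩ + 0.1236|110⟩ - 0.2149|111⟩

H on qubit 0 mixes each pair of kets that differ only in qubit 0: amplitudes (a, b) of (|…0…⟩, |…1…⟩) become ((a + b)/√2, (a − b)/√2). Kets absent from the input have amplitude 0.
(|001⟩, |101⟩): (a, b) = (0, 0.9365) → (0.6622, -0.6622)
(|010⟩, |110⟩): (a, b) = (0.1748, 0) → (0.1236, 0.1236)
(|011⟩, |111⟩): (a, b) = (-0.3039, 0) → (-0.2149, -0.2149)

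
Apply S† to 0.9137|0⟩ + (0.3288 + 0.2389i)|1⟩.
0.9137|0⟩ + (0.2389 - 0.3288i)|1⟩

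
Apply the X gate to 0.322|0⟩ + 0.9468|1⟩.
0.9468|0⟩ + 0.322|1⟩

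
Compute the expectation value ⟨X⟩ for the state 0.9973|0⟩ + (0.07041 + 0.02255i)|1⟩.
0.1404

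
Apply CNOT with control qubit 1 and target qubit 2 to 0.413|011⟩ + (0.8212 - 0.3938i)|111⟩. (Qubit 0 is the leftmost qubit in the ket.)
0.413|010⟩ + (0.8212 - 0.3938i)|110⟩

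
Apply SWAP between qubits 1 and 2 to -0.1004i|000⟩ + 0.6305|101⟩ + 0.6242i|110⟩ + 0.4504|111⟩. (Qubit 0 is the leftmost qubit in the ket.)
-0.1004i|000⟩ + 0.6242i|101⟩ + 0.6305|110⟩ + 0.4504|111⟩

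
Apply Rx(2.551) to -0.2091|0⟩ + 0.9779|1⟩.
(-0.06085 - 0.9356i)|0⟩ + (0.2846 + 0.2i)|1⟩

Rx(2.551) = [[cos(θ/2), −i·sin(θ/2)], [−i·sin(θ/2), cos(θ/2)]]; θ = 2.551, cos(θ/2) ≈ 0.291023, sin(θ/2) ≈ 0.956716.
With a = amp(|0⟩) = -0.2091 and b = amp(|1⟩) = 0.9779:
new amp(|0⟩) = (0.291023)·a + (-0.956716i)·b = (-0.06085 - 0.9356i)
new amp(|1⟩) = (-0.956716i)·a + (0.291023)·b = (0.2846 + 0.2i)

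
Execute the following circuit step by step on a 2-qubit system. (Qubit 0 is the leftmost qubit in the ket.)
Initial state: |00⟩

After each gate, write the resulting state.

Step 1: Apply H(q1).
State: 1/√2|00⟩ + 1/√2|01⟩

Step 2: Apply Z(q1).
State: 1/√2|00⟩ - 1/√2|01⟩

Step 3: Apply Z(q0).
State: 1/√2|00⟩ - 1/√2|01⟩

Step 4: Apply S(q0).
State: 1/√2|00⟩ - 1/√2|01⟩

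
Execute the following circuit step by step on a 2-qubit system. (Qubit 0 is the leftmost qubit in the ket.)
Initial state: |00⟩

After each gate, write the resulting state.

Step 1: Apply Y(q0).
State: i|10⟩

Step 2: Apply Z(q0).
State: -i|10⟩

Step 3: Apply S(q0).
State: |10⟩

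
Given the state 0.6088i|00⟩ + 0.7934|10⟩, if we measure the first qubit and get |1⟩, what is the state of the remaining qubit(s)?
|0⟩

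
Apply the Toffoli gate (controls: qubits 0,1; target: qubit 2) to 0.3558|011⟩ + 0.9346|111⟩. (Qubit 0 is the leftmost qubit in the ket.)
0.3558|011⟩ + 0.9346|110⟩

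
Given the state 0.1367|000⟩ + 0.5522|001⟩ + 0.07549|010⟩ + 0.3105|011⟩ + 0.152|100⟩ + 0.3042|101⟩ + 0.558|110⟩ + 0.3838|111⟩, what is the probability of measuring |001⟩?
0.3049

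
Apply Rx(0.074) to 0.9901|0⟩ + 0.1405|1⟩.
(0.9894 - 0.005197i)|0⟩ + (0.1404 - 0.03663i)|1⟩

Rx(0.074) = [[cos(θ/2), −i·sin(θ/2)], [−i·sin(θ/2), cos(θ/2)]]; θ = 0.074, cos(θ/2) ≈ 0.999316, sin(θ/2) ≈ 0.0369916.
With a = amp(|0⟩) = 0.9901 and b = amp(|1⟩) = 0.1405:
new amp(|0⟩) = (0.999316)·a + (-0.0369916i)·b = (0.9894 - 0.005197i)
new amp(|1⟩) = (-0.0369916i)·a + (0.999316)·b = (0.1404 - 0.03663i)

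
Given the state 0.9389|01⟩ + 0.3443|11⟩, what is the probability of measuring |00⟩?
0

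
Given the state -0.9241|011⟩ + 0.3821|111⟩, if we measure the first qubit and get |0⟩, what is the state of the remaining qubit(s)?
-|11⟩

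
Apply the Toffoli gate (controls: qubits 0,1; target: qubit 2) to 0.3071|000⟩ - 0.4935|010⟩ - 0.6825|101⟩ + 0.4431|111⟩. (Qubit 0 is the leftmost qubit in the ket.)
0.3071|000⟩ - 0.4935|010⟩ - 0.6825|101⟩ + 0.4431|110⟩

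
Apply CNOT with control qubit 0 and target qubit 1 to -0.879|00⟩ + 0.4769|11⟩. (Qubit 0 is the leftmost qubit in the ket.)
-0.879|00⟩ + 0.4769|10⟩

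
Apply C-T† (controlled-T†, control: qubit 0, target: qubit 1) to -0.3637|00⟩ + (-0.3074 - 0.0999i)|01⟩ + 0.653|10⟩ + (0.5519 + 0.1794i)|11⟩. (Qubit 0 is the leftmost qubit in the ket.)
-0.3637|00⟩ + (-0.3074 - 0.0999i)|01⟩ + 0.653|10⟩ + (0.5171 - 0.2634i)|11⟩

C-T† leaves the control-|0⟩ kets |00⟩, |01⟩ unchanged and applies T† to qubit 1 on the control-|1⟩ pair (|10⟩, |11⟩).
T† = [[1, 0], [0, (1/√2 - (1/√2)i)]].
With a = amp(|10⟩) = 0.653 and b = amp(|11⟩) = (0.5519 + 0.1794i):
new amp(|10⟩) = (1)·a = 0.653
new amp(|11⟩) = (1/√2 - (1/√2)i)·b = (0.5171 - 0.2634i)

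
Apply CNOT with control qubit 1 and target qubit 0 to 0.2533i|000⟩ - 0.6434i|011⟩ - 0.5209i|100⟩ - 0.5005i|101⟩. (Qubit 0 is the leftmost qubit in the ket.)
0.2533i|000⟩ - 0.5209i|100⟩ - 0.5005i|101⟩ - 0.6434i|111⟩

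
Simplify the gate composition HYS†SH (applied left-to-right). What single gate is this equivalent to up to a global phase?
Y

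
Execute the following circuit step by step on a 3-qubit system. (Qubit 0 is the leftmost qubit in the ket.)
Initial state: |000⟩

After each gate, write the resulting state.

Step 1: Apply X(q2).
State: |001⟩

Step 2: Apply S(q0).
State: |001⟩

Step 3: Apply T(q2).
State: (1/√2 + (1/√2)i)|001⟩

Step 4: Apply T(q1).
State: (1/√2 + (1/√2)i)|001⟩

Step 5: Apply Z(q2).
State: (-1/√2 - (1/√2)i)|001⟩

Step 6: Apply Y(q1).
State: (1/√2 - (1/√2)i)|011⟩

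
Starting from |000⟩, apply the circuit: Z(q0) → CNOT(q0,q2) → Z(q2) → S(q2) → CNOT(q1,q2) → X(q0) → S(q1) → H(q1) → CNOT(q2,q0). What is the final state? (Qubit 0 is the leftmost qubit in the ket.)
1/√2|100⟩ + 1/√2|110⟩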